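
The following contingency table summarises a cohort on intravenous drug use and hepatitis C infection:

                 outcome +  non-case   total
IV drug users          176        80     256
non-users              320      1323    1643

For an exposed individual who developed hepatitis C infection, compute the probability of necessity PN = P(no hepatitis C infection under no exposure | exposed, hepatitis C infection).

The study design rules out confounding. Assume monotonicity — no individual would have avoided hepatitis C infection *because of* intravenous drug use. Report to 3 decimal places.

PN ≈ 0.717

p₁ = P(outcome | exposed) = 176/256 = 0.6875
p₀ = P(outcome | unexposed) = 320/1643 = 0.19477
Under exogeneity and monotonicity, PN = (p₁ − p₀)/p₁.
PN = (0.6875 − 0.19477) / 0.6875 ≈ 0.7167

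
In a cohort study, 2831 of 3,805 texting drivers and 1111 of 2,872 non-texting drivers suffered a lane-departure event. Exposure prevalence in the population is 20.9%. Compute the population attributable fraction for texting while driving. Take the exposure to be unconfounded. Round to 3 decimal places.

p₁ = P(outcome | exposed) = 2831/3805 = 0.74402
p₀ = P(outcome | unexposed) = 1111/2872 = 0.38684
Overall risk P(Y=1) = π·p₁ + (1−π)·p₀ = 0.209×0.74402 + 0.791×0.38684 = 0.46149.
Under exogeneity, PAF = [P(Y=1) − p₀] / P(Y=1).
PAF = (0.46149 − 0.38684) / 0.46149 ≈ 0.1618

PAF ≈ 0.162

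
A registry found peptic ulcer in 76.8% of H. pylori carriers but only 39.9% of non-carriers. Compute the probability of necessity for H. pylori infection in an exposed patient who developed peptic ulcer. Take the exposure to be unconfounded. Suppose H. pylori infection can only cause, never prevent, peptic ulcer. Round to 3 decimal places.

PN ≈ 0.480

p₁ = 0.768, p₀ = 0.399.
Under exogeneity and monotonicity, PN = (p₁ − p₀) / p₁.
PN = (0.768 − 0.399) / 0.768 = 0.369 / 0.768 ≈ 0.4805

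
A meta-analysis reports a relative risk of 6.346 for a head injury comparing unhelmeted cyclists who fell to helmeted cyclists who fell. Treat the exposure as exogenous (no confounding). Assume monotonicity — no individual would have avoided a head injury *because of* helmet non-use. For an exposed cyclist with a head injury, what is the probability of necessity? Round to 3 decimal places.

Under exogeneity and monotonicity, PN = (RR − 1) / RR = 1 − 1/RR.
PN = (6.346 − 1) / 6.346 = 5.346 / 6.346 ≈ 0.8424

PN ≈ 0.842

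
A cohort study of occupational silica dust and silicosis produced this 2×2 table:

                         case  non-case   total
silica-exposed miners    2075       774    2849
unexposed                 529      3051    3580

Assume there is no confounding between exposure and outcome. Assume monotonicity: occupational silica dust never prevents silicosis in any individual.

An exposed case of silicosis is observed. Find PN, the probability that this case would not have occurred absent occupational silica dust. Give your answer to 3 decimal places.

PN ≈ 0.797

p₁ = P(outcome | exposed) = 2075/2849 = 0.72833
p₀ = P(outcome | unexposed) = 529/3580 = 0.14777
Under exogeneity and monotonicity, PN = (p₁ − p₀) / p₁.
PN = (0.72833 − 0.14777) / 0.72833 = 0.58056 / 0.72833 ≈ 0.7971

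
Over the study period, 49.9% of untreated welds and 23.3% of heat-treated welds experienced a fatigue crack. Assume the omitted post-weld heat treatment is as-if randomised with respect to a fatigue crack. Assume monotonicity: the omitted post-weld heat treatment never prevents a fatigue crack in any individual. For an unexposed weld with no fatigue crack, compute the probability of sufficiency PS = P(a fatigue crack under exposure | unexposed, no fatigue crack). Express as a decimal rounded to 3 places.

p₁ = 0.499, p₀ = 0.233.
Under exogeneity and monotonicity, PS = (p₁ − p₀) / (1 − p₀).
PS = (0.499 − 0.233) / (1 − 0.233) = 0.266 / 0.767 ≈ 0.3468

PS ≈ 0.347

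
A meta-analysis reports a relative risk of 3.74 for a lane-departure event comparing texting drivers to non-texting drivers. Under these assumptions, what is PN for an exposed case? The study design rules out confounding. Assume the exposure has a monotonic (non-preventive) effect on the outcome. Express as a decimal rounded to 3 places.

PN ≈ 0.733

Under exogeneity and monotonicity, PN = (RR − 1) / RR = 1 − 1/RR.
PN = (3.74 − 1) / 3.74 = 2.74 / 3.74 ≈ 0.7326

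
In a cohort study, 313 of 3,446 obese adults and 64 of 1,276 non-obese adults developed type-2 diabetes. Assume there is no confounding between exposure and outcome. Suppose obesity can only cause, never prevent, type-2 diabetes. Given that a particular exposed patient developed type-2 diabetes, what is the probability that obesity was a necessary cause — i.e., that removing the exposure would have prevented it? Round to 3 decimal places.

PN ≈ 0.448

p₁ = P(outcome | exposed) = 313/3446 = 0.09083
p₀ = P(outcome | unexposed) = 64/1276 = 0.050157
Under exogeneity and monotonicity, PN = (p₁ − p₀) / p₁.
PN = (0.09083 − 0.050157) / 0.09083 = 0.040673 / 0.09083 ≈ 0.4478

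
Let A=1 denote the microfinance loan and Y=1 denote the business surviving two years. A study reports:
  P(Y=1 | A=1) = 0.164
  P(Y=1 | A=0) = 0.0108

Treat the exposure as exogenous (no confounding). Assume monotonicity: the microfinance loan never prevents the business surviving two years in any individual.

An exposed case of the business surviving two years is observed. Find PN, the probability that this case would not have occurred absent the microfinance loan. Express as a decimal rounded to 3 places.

Let p₁ = 0.164, p₀ = 0.0108.
Under exogeneity and monotonicity, PN = (p₁ − p₀) / p₁.
PN = (0.164 − 0.0108) / 0.164 = 0.1532 / 0.164 ≈ 0.9341

PN ≈ 0.934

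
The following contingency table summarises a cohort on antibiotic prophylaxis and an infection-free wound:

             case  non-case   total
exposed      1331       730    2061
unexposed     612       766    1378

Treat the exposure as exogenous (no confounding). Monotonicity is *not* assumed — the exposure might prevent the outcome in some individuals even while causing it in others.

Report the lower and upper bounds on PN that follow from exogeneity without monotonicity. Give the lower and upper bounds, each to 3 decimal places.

0.312 ≤ PN ≤ 0.861

p₁ = P(outcome | exposed) = 1331/2061 = 0.6458
p₀ = P(outcome | unexposed) = 612/1378 = 0.44412
Under exogeneity alone the bounds on PN are max{0,(p₁−p₀)/p₁} ≤ PN ≤ min{1,(1−p₀)/p₁}.
  lower = (p₁ − p₀)/p₁ = 0.20168 / 0.6458 ≈ 0.3123
  upper = min{1, (1 − p₀)/p₁} = 0.55588 / 0.6458 ≈ 0.8608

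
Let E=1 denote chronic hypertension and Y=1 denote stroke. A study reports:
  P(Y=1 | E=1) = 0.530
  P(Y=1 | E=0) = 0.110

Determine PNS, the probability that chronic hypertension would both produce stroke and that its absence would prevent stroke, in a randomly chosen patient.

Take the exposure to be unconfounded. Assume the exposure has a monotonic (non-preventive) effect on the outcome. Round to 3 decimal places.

PNS ≈ 0.420

Let p₁ = 0.53, p₀ = 0.11.
Under exogeneity and monotonicity, PNS = p₁ − p₀.
PNS = 0.53 − 0.11 = 0.42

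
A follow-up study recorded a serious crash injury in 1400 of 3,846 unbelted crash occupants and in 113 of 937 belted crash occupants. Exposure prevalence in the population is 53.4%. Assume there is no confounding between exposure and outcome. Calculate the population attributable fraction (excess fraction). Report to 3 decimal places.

PAF ≈ 0.519

p₁ = P(outcome | exposed) = 1400/3846 = 0.36401
p₀ = P(outcome | unexposed) = 113/937 = 0.1206
Overall risk P(Y=1) = π·p₁ + (1−π)·p₀ = 0.534×0.36401 + 0.466×0.1206 = 0.25058.
Under exogeneity, PAF = [P(Y=1) − p₀] / P(Y=1).
PAF = (0.25058 − 0.1206) / 0.25058 ≈ 0.5187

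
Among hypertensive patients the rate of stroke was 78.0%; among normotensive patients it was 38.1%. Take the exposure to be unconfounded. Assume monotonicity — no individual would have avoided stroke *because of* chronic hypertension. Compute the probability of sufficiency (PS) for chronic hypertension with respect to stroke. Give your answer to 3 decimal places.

p₁ = 0.78, p₀ = 0.381.
Under exogeneity and monotonicity, PS = (p₁ − p₀) / (1 − p₀).
PS = (0.78 − 0.381) / (1 − 0.381) = 0.399 / 0.619 ≈ 0.6446

PS ≈ 0.645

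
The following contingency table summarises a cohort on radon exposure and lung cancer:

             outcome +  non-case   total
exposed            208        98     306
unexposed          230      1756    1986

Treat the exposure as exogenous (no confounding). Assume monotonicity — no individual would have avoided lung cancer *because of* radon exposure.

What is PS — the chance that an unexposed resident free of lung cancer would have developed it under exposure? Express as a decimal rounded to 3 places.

p₁ = P(outcome | exposed) = 208/306 = 0.67974
p₀ = P(outcome | unexposed) = 230/1986 = 0.11581
Under exogeneity and monotonicity, PS = (p₁ − p₀) / (1 − p₀).
PS = (0.67974 − 0.11581) / (1 − 0.11581) = 0.56393 / 0.88419 ≈ 0.6378

PS ≈ 0.638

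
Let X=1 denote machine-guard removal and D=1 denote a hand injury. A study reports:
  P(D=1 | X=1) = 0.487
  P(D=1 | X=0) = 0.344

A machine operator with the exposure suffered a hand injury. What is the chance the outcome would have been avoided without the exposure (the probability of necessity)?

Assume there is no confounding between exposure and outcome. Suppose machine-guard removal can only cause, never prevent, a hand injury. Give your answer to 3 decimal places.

Let p₁ = 0.487, p₀ = 0.344.
Under exogeneity and monotonicity, PN = (p₁ − p₀) / p₁.
PN = (0.487 − 0.344) / 0.487 = 0.143 / 0.487 ≈ 0.2936

PN ≈ 0.294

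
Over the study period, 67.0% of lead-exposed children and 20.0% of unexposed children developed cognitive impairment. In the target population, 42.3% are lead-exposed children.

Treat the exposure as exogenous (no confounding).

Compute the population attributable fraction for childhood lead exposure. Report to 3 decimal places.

PAF ≈ 0.499

p₁ = 0.67, p₀ = 0.2.
Overall risk P(Y=1) = π·p₁ + (1−π)·p₀ = 0.423×0.67 + 0.577×0.2 = 0.39881.
Under exogeneity, PAF = [P(Y=1) − p₀] / P(Y=1).
PAF = (0.39881 − 0.2) / 0.39881 ≈ 0.4985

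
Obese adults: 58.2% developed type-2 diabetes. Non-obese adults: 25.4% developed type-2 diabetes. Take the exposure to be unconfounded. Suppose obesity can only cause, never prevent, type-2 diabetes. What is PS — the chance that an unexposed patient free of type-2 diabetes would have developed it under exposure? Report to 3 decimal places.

PS ≈ 0.440

p₁ = 0.582, p₀ = 0.254.
Under exogeneity and monotonicity, PS = (p₁ − p₀) / (1 − p₀).
PS = (0.582 − 0.254) / (1 − 0.254) = 0.328 / 0.746 ≈ 0.4397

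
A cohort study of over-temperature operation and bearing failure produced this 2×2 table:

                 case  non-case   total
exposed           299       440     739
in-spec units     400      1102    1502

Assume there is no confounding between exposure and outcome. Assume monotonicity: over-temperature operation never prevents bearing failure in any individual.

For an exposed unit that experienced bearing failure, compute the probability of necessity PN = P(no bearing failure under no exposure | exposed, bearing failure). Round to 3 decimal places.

PN ≈ 0.342

p₁ = P(outcome | exposed) = 299/739 = 0.4046
p₀ = P(outcome | unexposed) = 400/1502 = 0.26631
Under exogeneity and monotonicity, PN = (p₁ − p₀)/p₁.
PN = (0.4046 − 0.26631) / 0.4046 ≈ 0.3418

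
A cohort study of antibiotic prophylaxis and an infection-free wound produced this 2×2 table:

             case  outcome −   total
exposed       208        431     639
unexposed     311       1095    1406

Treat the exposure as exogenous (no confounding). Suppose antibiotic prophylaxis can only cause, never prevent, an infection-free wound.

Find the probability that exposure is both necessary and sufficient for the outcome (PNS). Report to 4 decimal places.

PNS ≈ 0.1043

p₁ = P(outcome | exposed) = 208/639 = 0.32551
p₀ = P(outcome | unexposed) = 311/1406 = 0.22119
Under exogeneity and monotonicity, PNS = p₁ − p₀.
PNS = 0.32551 − 0.22119 = 0.10431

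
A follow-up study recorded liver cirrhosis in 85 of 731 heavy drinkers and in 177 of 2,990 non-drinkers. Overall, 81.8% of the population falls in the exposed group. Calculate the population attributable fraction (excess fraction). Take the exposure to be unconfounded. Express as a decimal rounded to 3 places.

p₁ = P(outcome | exposed) = 85/731 = 0.11628
p₀ = P(outcome | unexposed) = 177/2990 = 0.059197
Overall risk P(Y=1) = π·p₁ + (1−π)·p₀ = 0.818×0.11628 + 0.182×0.059197 = 0.10589.
Under exogeneity, PAF = [P(Y=1) − p₀] / P(Y=1).
PAF = (0.10589 − 0.059197) / 0.10589 ≈ 0.4410

PAF ≈ 0.441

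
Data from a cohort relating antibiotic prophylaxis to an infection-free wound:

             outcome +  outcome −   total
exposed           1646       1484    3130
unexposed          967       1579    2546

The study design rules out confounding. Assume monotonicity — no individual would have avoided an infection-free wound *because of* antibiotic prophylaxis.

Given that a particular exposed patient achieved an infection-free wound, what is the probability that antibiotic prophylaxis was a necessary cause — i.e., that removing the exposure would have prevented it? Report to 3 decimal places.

p₁ = P(outcome | exposed) = 1646/3130 = 0.52588
p₀ = P(outcome | unexposed) = 967/2546 = 0.37981
Under exogeneity and monotonicity, PN = (p₁ − p₀) / p₁.
PN = (0.52588 − 0.37981) / 0.52588 = 0.14607 / 0.52588 ≈ 0.2778

PN ≈ 0.278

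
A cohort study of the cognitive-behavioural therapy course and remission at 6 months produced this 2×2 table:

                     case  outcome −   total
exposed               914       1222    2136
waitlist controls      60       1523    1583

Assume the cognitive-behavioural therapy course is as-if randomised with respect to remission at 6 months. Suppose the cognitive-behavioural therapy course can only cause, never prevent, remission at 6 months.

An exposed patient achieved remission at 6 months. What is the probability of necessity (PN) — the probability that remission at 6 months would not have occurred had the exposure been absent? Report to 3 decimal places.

p₁ = P(outcome | exposed) = 914/2136 = 0.4279
p₀ = P(outcome | unexposed) = 60/1583 = 0.037903
Under exogeneity and monotonicity, PN = (p₁ − p₀)/p₁.
PN = (0.4279 − 0.037903) / 0.4279 ≈ 0.9114

PN ≈ 0.911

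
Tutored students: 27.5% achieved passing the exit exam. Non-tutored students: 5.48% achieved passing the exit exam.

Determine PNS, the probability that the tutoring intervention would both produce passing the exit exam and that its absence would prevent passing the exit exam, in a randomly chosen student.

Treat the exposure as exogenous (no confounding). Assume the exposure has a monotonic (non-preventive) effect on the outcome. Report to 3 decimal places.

PNS ≈ 0.220

p₁ = 0.275, p₀ = 0.0548.
Under exogeneity and monotonicity, PNS = p₁ − p₀.
PNS = 0.275 − 0.0548 = 0.2202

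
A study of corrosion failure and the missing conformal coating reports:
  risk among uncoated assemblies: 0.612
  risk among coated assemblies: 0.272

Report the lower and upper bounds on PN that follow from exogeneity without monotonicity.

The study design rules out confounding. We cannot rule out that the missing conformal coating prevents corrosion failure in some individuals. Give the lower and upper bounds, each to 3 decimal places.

0.556 ≤ PN ≤ 1.000

Let p₁ = 0.612, p₀ = 0.272.
Under exogeneity alone the bounds on PN are max{0,(p₁−p₀)/p₁} ≤ PN ≤ min{1,(1−p₀)/p₁}.
  lower = (p₁ − p₀)/p₁ = 0.34 / 0.612 ≈ 0.5556
  upper = min{1, (1 − p₀)/p₁} = 0.728 / 0.612 ≈ 1.1895 → capped at 1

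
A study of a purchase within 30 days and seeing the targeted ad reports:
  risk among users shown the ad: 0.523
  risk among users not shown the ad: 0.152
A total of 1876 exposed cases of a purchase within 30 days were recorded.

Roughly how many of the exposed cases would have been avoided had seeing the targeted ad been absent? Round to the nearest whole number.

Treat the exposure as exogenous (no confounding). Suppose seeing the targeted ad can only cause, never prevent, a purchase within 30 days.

about 1331 cases

Let p₁ = 0.523, p₀ = 0.152.
PN = (p₁ − p₀)/p₁ = (0.523 − 0.152) / 0.523 ≈ 0.70937.
Attributable cases ≈ PN × (exposed cases) = 0.70937 × 1876 ≈ 1330.78.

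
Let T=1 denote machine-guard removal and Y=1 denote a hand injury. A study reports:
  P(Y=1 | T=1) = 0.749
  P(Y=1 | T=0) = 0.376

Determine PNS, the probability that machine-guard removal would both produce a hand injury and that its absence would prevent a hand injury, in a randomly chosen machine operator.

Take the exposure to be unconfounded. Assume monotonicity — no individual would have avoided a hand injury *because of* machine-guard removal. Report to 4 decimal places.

PNS ≈ 0.3730

Let p₁ = 0.749, p₀ = 0.376.
Under exogeneity and monotonicity, PNS = p₁ − p₀.
PNS = 0.749 − 0.376 = 0.373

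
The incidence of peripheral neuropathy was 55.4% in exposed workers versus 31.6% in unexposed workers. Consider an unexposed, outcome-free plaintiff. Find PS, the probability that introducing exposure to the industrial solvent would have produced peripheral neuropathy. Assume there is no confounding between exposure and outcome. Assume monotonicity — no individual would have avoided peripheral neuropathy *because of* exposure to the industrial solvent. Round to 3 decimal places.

p₁ = 0.554, p₀ = 0.316.
Under exogeneity and monotonicity, PS = (p₁ − p₀) / (1 − p₀).
PS = (0.554 − 0.316) / (1 − 0.316) = 0.238 / 0.684 ≈ 0.3480

PS ≈ 0.348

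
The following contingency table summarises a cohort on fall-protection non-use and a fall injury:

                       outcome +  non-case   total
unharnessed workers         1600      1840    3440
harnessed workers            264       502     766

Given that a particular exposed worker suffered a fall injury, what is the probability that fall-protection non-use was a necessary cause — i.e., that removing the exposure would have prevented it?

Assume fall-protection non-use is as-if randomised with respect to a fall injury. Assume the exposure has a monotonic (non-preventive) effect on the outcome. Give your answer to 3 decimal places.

p₁ = P(outcome | exposed) = 1600/3440 = 0.46512
p₀ = P(outcome | unexposed) = 264/766 = 0.34465
Under exogeneity and monotonicity, PN = (p₁ − p₀) / p₁.
PN = (0.46512 − 0.34465) / 0.46512 = 0.12047 / 0.46512 ≈ 0.2590

PN ≈ 0.259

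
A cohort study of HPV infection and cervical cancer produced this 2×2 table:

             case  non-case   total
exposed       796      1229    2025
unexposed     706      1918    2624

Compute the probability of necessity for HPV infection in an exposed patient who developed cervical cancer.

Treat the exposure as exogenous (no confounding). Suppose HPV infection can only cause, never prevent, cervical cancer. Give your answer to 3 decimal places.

p₁ = P(outcome | exposed) = 796/2025 = 0.39309
p₀ = P(outcome | unexposed) = 706/2624 = 0.26905
Under exogeneity and monotonicity, PN = (p₁ − p₀) / p₁.
PN = (0.39309 − 0.26905) / 0.39309 = 0.12403 / 0.39309 ≈ 0.3155

PN ≈ 0.316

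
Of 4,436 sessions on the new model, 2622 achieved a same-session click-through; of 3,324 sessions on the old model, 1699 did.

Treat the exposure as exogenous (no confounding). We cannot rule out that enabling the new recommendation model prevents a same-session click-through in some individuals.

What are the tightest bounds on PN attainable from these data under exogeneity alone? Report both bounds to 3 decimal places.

0.135 ≤ PN ≤ 0.827

p₁ = P(outcome | exposed) = 2622/4436 = 0.59107
p₀ = P(outcome | unexposed) = 1699/3324 = 0.51113
Under exogeneity alone the bounds on PN are max{0,(p₁−p₀)/p₁} ≤ PN ≤ min{1,(1−p₀)/p₁}.
  lower = (p₁ − p₀)/p₁ = 0.079942 / 0.59107 ≈ 0.1352
  upper = min{1, (1 − p₀)/p₁} = 0.48887 / 0.59107 ≈ 0.8271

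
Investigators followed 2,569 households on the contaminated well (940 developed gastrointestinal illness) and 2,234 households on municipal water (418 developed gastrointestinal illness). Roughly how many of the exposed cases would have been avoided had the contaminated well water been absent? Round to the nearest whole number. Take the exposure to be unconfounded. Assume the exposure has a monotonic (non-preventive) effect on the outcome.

p₁ = P(outcome | exposed) = 940/2569 = 0.3659
p₀ = P(outcome | unexposed) = 418/2234 = 0.18711
PN = (p₁ − p₀)/p₁ = (0.3659 − 0.18711) / 0.3659 ≈ 0.48864.
Attributable cases ≈ PN × (exposed cases) = 0.48864 × 940 ≈ 459.32.

about 459 cases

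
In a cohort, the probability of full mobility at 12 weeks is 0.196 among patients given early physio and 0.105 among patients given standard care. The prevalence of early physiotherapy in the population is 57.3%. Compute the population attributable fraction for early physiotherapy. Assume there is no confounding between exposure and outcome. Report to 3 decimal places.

Let p₁ = 0.196, p₀ = 0.105.
Overall risk P(Y=1) = π·p₁ + (1−π)·p₀ = 0.573×0.196 + 0.427×0.105 = 0.15714.
Under exogeneity, PAF = [P(Y=1) − p₀] / P(Y=1).
PAF = (0.15714 − 0.105) / 0.15714 ≈ 0.3318

PAF ≈ 0.332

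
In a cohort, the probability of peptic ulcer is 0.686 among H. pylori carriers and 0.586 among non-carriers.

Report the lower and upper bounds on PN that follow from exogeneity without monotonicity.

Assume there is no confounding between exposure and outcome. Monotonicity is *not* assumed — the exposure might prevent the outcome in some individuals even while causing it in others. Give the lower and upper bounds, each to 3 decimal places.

Let p₁ = 0.686, p₀ = 0.586.
Under exogeneity alone the bounds on PN are max{0,(p₁−p₀)/p₁} ≤ PN ≤ min{1,(1−p₀)/p₁}.
  lower = (p₁ − p₀)/p₁ = 0.1 / 0.686 ≈ 0.1458
  upper = min{1, (1 − p₀)/p₁} = 0.414 / 0.686 ≈ 0.6035

0.146 ≤ PN ≤ 0.603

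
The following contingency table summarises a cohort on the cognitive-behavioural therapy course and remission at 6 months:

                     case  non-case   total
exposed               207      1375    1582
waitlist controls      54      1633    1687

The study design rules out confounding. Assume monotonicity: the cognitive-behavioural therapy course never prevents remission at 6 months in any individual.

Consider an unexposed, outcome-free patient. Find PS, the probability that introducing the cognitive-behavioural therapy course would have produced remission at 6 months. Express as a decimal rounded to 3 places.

p₁ = P(outcome | exposed) = 207/1582 = 0.13085
p₀ = P(outcome | unexposed) = 54/1687 = 0.032009
Under exogeneity and monotonicity, PS = (p₁ − p₀)/(1 − p₀).
PS = (0.13085 − 0.032009) / 0.96799 ≈ 0.1021

PS ≈ 0.102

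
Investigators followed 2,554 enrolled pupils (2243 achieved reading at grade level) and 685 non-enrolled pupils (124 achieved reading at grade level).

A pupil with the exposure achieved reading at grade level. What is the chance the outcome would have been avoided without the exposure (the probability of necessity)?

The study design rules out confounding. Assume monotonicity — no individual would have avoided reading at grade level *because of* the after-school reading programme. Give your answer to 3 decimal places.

PN ≈ 0.794

p₁ = P(outcome | exposed) = 2243/2554 = 0.87823
p₀ = P(outcome | unexposed) = 124/685 = 0.18102
Under exogeneity and monotonicity, PN = (p₁ − p₀) / p₁.
PN = (0.87823 − 0.18102) / 0.87823 = 0.69721 / 0.87823 ≈ 0.7939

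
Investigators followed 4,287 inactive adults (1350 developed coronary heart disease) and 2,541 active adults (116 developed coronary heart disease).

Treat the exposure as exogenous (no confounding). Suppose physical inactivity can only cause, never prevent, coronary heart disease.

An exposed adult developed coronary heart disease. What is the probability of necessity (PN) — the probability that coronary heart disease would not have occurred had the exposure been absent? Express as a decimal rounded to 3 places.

p₁ = P(outcome | exposed) = 1350/4287 = 0.31491
p₀ = P(outcome | unexposed) = 116/2541 = 0.045651
Under exogeneity and monotonicity, PN = (p₁ − p₀) / p₁.
PN = (0.31491 − 0.045651) / 0.31491 = 0.26925 / 0.31491 ≈ 0.8550

PN ≈ 0.855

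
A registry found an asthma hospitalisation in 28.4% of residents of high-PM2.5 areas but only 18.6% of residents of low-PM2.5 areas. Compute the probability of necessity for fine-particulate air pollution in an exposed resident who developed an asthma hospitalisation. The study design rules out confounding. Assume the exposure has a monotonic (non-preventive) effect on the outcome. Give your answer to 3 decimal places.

p₁ = 0.284, p₀ = 0.186.
Under exogeneity and monotonicity, PN = (p₁ − p₀) / p₁.
PN = (0.284 − 0.186) / 0.284 = 0.098 / 0.284 ≈ 0.3451

PN ≈ 0.345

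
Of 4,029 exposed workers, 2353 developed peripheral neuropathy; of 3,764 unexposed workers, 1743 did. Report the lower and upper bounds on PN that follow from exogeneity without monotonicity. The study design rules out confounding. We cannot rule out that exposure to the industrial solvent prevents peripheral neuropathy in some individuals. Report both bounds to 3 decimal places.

0.207 ≤ PN ≤ 0.919

p₁ = P(outcome | exposed) = 2353/4029 = 0.58402
p₀ = P(outcome | unexposed) = 1743/3764 = 0.46307
Under exogeneity alone the bounds on PN are max{0,(p₁−p₀)/p₁} ≤ PN ≤ min{1,(1−p₀)/p₁}.
  lower = (p₁ − p₀)/p₁ = 0.12094 / 0.58402 ≈ 0.2071
  upper = min{1, (1 − p₀)/p₁} = 0.53693 / 0.58402 ≈ 0.9194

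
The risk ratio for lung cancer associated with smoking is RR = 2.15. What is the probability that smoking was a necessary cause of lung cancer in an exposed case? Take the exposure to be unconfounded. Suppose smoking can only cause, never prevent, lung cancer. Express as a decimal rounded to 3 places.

PN ≈ 0.535

Under exogeneity and monotonicity, PN = (RR − 1) / RR = 1 − 1/RR.
PN = (2.15 − 1) / 2.15 = 1.15 / 2.15 ≈ 0.5349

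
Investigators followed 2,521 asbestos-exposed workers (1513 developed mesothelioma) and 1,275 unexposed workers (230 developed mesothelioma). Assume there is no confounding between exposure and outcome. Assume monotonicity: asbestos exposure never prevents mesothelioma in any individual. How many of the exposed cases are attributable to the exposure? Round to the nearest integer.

about 1058 cases

p₁ = P(outcome | exposed) = 1513/2521 = 0.60016
p₀ = P(outcome | unexposed) = 230/1275 = 0.18039
PN = (p₁ − p₀)/p₁ = (0.60016 − 0.18039) / 0.60016 ≈ 0.69943.
Attributable cases ≈ PN × (exposed cases) = 0.69943 × 1513 ≈ 1058.23.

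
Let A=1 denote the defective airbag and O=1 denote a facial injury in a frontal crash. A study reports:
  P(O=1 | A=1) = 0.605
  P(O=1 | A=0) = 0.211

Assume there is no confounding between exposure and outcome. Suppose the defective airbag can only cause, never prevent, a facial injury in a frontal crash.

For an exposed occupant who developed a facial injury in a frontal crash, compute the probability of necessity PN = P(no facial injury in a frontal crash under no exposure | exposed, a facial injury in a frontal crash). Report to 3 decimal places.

PN ≈ 0.651

Let p₁ = 0.605, p₀ = 0.211.
Under exogeneity and monotonicity, PN = (p₁ − p₀) / p₁.
PN = (0.605 − 0.211) / 0.605 = 0.394 / 0.605 ≈ 0.6512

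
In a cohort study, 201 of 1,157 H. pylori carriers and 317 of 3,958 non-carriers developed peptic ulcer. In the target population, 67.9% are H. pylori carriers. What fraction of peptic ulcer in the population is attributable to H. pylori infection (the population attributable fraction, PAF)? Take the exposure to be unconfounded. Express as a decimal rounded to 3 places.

PAF ≈ 0.443

p₁ = P(outcome | exposed) = 201/1157 = 0.17373
p₀ = P(outcome | unexposed) = 317/3958 = 0.080091
Overall risk P(Y=1) = π·p₁ + (1−π)·p₀ = 0.679×0.17373 + 0.321×0.080091 = 0.14367.
Under exogeneity, PAF = [P(Y=1) − p₀] / P(Y=1).
PAF = (0.14367 − 0.080091) / 0.14367 ≈ 0.4425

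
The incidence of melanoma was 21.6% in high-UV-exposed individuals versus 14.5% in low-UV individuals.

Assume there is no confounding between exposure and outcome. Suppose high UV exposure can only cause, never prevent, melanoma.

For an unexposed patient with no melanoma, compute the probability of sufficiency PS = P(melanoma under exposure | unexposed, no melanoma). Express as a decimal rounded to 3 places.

PS ≈ 0.083

p₁ = 0.216, p₀ = 0.145.
Under exogeneity and monotonicity, PS = (p₁ − p₀) / (1 − p₀).
PS = (0.216 − 0.145) / (1 − 0.145) = 0.071 / 0.855 ≈ 0.0830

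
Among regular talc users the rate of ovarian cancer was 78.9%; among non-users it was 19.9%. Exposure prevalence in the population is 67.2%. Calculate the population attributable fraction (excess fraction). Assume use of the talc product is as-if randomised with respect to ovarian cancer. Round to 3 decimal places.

p₁ = 0.789, p₀ = 0.199.
Overall risk P(Y=1) = π·p₁ + (1−π)·p₀ = 0.672×0.789 + 0.328×0.199 = 0.59548.
Under exogeneity, PAF = [P(Y=1) − p₀] / P(Y=1).
PAF = (0.59548 − 0.199) / 0.59548 ≈ 0.6658

PAF ≈ 0.666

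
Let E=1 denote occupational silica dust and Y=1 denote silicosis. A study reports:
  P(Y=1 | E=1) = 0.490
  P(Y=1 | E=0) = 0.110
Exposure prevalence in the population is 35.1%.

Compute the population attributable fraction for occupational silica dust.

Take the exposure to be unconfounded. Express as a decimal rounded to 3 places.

Let p₁ = 0.49, p₀ = 0.11.
Overall risk P(Y=1) = π·p₁ + (1−π)·p₀ = 0.351×0.49 + 0.649×0.11 = 0.24338.
Under exogeneity, PAF = [P(Y=1) − p₀] / P(Y=1).
PAF = (0.24338 − 0.11) / 0.24338 ≈ 0.5480

PAF ≈ 0.548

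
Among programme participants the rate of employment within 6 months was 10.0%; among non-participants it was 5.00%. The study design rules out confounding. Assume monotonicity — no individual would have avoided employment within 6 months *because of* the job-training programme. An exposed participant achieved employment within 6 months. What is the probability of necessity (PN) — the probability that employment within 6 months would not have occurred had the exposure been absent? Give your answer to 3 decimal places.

p₁ = 0.1, p₀ = 0.05.
Under exogeneity and monotonicity, PN = (p₁ − p₀) / p₁.
PN = (0.1 − 0.05) / 0.1 = 0.05 / 0.1 ≈ 0.5000

PN ≈ 0.500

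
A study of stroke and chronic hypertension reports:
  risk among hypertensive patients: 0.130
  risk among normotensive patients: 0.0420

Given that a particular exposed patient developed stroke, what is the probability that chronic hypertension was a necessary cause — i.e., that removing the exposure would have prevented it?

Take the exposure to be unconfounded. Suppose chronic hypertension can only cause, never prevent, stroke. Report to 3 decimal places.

PN ≈ 0.677

Let p₁ = 0.13, p₀ = 0.042.
Under exogeneity and monotonicity, PN = (p₁ − p₀) / p₁.
PN = (0.13 − 0.042) / 0.13 = 0.088 / 0.13 ≈ 0.6769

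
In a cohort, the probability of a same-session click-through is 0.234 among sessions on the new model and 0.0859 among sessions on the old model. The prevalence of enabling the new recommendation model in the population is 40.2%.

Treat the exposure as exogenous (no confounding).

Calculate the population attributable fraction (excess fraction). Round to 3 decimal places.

PAF ≈ 0.409

Let p₁ = 0.234, p₀ = 0.0859.
Overall risk P(Y=1) = π·p₁ + (1−π)·p₀ = 0.402×0.234 + 0.598×0.0859 = 0.14544.
Under exogeneity, PAF = [P(Y=1) − p₀] / P(Y=1).
PAF = (0.14544 − 0.0859) / 0.14544 ≈ 0.4094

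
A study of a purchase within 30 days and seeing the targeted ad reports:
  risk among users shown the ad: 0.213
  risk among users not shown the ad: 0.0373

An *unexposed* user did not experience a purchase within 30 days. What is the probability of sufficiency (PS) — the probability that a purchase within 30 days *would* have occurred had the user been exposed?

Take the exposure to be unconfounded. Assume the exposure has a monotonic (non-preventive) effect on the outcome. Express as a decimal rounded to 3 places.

Let p₁ = 0.213, p₀ = 0.0373.
Under exogeneity and monotonicity, PS = (p₁ − p₀) / (1 − p₀).
PS = (0.213 − 0.0373) / (1 − 0.0373) = 0.1757 / 0.9627 ≈ 0.1825

PS ≈ 0.183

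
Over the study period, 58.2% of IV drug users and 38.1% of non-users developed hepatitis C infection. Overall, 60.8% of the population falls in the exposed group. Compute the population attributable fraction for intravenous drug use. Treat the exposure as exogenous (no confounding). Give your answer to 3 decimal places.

PAF ≈ 0.243

p₁ = 0.582, p₀ = 0.381.
Overall risk P(Y=1) = π·p₁ + (1−π)·p₀ = 0.608×0.582 + 0.392×0.381 = 0.50321.
Under exogeneity, PAF = [P(Y=1) − p₀] / P(Y=1).
PAF = (0.50321 − 0.381) / 0.50321 ≈ 0.2429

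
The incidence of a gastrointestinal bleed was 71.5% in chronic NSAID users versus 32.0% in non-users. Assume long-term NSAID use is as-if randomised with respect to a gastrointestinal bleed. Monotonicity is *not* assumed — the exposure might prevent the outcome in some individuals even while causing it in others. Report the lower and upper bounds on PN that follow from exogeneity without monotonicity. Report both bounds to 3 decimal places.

p₁ = 0.715, p₀ = 0.32.
Under exogeneity alone the bounds on PN are max{0,(p₁−p₀)/p₁} ≤ PN ≤ min{1,(1−p₀)/p₁}.
  lower = (p₁ − p₀)/p₁ = 0.395 / 0.715 ≈ 0.5524
  upper = min{1, (1 − p₀)/p₁} = 0.68 / 0.715 ≈ 0.9510

0.552 ≤ PN ≤ 0.951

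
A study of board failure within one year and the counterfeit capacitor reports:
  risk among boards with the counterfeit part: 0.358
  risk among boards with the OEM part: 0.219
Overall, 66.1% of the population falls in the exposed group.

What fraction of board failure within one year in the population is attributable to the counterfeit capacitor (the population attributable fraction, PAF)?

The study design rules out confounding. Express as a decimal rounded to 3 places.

Let p₁ = 0.358, p₀ = 0.219.
Overall risk P(Y=1) = π·p₁ + (1−π)·p₀ = 0.661×0.358 + 0.339×0.219 = 0.31088.
Under exogeneity, PAF = [P(Y=1) − p₀] / P(Y=1).
PAF = (0.31088 − 0.219) / 0.31088 ≈ 0.2955

PAF ≈ 0.296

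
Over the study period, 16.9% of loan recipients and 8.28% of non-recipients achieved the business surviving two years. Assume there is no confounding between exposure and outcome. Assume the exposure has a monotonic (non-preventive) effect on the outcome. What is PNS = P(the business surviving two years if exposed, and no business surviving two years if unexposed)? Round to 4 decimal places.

PNS ≈ 0.0862

p₁ = 0.169, p₀ = 0.0828.
Under exogeneity and monotonicity, PNS = p₁ − p₀.
PNS = 0.169 − 0.0828 = 0.0862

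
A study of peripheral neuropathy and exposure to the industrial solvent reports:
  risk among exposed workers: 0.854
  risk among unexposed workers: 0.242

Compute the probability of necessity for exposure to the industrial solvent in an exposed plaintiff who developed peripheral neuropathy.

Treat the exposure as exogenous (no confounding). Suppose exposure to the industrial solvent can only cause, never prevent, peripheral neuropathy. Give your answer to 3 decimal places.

Let p₁ = 0.854, p₀ = 0.242.
Under exogeneity and monotonicity, PN = (p₁ − p₀) / p₁.
PN = (0.854 − 0.242) / 0.854 = 0.612 / 0.854 ≈ 0.7166

PN ≈ 0.717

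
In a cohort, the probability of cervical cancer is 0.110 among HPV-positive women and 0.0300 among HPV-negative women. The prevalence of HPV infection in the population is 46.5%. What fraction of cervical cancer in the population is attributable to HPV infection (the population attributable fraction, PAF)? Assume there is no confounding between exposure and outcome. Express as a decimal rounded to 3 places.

Let p₁ = 0.11, p₀ = 0.03.
Overall risk P(Y=1) = π·p₁ + (1−π)·p₀ = 0.465×0.11 + 0.535×0.03 = 0.0672.
Under exogeneity, PAF = [P(Y=1) − p₀] / P(Y=1).
PAF = (0.0672 − 0.03) / 0.0672 ≈ 0.5536

PAF ≈ 0.554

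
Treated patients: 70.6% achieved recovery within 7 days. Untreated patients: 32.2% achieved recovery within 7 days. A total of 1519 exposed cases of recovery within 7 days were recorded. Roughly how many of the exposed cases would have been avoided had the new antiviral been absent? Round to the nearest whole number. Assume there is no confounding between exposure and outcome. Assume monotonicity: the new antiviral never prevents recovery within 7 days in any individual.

about 826 cases

p₁ = 0.706, p₀ = 0.322.
PN = (p₁ − p₀)/p₁ = (0.706 − 0.322) / 0.706 ≈ 0.54391.
Attributable cases ≈ PN × (exposed cases) = 0.54391 × 1519 ≈ 826.20.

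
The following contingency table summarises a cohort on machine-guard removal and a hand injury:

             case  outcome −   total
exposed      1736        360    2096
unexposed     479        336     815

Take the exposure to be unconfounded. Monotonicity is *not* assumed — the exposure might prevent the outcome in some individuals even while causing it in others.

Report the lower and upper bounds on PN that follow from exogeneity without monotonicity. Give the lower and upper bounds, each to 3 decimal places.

p₁ = P(outcome | exposed) = 1736/2096 = 0.82824
p₀ = P(outcome | unexposed) = 479/815 = 0.58773
Under exogeneity alone the bounds on PN are max{0,(p₁−p₀)/p₁} ≤ PN ≤ min{1,(1−p₀)/p₁}.
  lower = (p₁ − p₀)/p₁ = 0.24051 / 0.82824 ≈ 0.2904
  upper = min{1, (1 − p₀)/p₁} = 0.41227 / 0.82824 ≈ 0.4978

0.290 ≤ PN ≤ 0.498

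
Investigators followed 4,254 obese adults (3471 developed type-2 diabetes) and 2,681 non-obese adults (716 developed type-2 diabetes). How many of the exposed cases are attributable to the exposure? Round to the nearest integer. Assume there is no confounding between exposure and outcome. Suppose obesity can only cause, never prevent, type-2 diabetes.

p₁ = P(outcome | exposed) = 3471/4254 = 0.81594
p₀ = P(outcome | unexposed) = 716/2681 = 0.26706
PN = (p₁ − p₀)/p₁ = (0.81594 − 0.26706) / 0.81594 ≈ 0.67269.
Attributable cases ≈ PN × (exposed cases) = 0.67269 × 3471 ≈ 2334.91.

about 2335 cases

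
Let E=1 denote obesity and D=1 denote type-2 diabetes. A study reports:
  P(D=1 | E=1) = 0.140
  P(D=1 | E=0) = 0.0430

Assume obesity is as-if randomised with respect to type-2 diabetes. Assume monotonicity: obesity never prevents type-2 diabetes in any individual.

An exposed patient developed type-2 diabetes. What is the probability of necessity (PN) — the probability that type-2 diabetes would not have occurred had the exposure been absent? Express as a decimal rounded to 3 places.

PN ≈ 0.693

Let p₁ = 0.14, p₀ = 0.043.
Under exogeneity and monotonicity, PN = (p₁ − p₀) / p₁.
PN = (0.14 − 0.043) / 0.14 = 0.097 / 0.14 ≈ 0.6929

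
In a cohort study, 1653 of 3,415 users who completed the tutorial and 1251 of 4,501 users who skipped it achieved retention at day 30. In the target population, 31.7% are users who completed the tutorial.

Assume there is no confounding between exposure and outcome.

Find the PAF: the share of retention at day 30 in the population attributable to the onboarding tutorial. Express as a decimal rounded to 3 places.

p₁ = P(outcome | exposed) = 1653/3415 = 0.48404
p₀ = P(outcome | unexposed) = 1251/4501 = 0.27794
Overall risk P(Y=1) = π·p₁ + (1−π)·p₀ = 0.317×0.48404 + 0.683×0.27794 = 0.34327.
Under exogeneity, PAF = [P(Y=1) − p₀] / P(Y=1).
PAF = (0.34327 − 0.27794) / 0.34327 ≈ 0.1903

PAF ≈ 0.190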